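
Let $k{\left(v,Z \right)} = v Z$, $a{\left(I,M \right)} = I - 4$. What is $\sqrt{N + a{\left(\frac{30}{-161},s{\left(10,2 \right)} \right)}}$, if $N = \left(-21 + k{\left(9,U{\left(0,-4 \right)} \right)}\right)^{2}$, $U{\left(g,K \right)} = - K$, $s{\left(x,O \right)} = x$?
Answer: $\frac{\sqrt{5723711}}{161} \approx 14.86$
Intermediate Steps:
$a{\left(I,M \right)} = -4 + I$
$k{\left(v,Z \right)} = Z v$
$N = 225$ ($N = \left(-21 + \left(-1\right) \left(-4\right) 9\right)^{2} = \left(-21 + 4 \cdot 9\right)^{2} = \left(-21 + 36\right)^{2} = 15^{2} = 225$)
$\sqrt{N + a{\left(\frac{30}{-161},s{\left(10,2 \right)} \right)}} = \sqrt{225 - \left(4 - \frac{30}{-161}\right)} = \sqrt{225 + \left(-4 + 30 \left(- \frac{1}{161}\right)\right)} = \sqrt{225 - \frac{674}{161}} = \sqrt{\frac{35551}{161}} = \frac{\sqrt{5723711}}{161}$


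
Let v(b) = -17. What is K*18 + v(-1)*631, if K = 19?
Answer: -10385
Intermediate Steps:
K*18 + v(-1)*631 = 19*18 - 17*631 = 342 - 10727 = -10385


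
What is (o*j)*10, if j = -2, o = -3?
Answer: 60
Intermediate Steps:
(o*j)*10 = -3*(-2)*10 = 6*10 = 60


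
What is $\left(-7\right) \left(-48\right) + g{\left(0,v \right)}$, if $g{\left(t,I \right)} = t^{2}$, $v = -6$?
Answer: $336$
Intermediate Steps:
$\left(-7\right) \left(-48\right) + g{\left(0,v \right)} = \left(-7\right) \left(-48\right) + 0^{2} = 336 + 0 = 336$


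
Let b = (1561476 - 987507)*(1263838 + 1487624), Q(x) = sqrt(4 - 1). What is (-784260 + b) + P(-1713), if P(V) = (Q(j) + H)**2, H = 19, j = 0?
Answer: 1579253108782 + 38*sqrt(3) ≈ 1.5793e+12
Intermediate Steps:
Q(x) = sqrt(3)
P(V) = (19 + sqrt(3))**2 (P(V) = (sqrt(3) + 19)**2 = (19 + sqrt(3))**2)
b = 1579253892678 (b = 573969*2751462 = 1579253892678)
(-784260 + b) + P(-1713) = (-784260 + 1579253892678) + (19 + sqrt(3))**2 = 1579253108418 + (19 + sqrt(3))**2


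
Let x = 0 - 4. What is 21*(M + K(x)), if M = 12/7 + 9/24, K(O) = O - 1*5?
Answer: -1161/8 ≈ -145.13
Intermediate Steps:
x = -4
K(O) = -5 + O (K(O) = O - 5 = -5 + O)
M = 117/56 (M = 12*(1/7) + 9*(1/24) = 12/7 + 3/8 = 117/56 ≈ 2.0893)
21*(M + K(x)) = 21*(117/56 + (-5 - 4)) = 21*(117/56 - 9) = 21*(-387/56) = -1161/8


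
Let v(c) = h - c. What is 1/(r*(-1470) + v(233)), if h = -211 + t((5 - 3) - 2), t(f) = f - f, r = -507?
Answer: 1/744846 ≈ 1.3426e-6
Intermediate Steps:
t(f) = 0
h = -211 (h = -211 + 0 = -211)
v(c) = -211 - c
1/(r*(-1470) + v(233)) = 1/(-507*(-1470) + (-211 - 1*233)) = 1/(745290 + (-211 - 233)) = 1/(745290 - 444) = 1/744846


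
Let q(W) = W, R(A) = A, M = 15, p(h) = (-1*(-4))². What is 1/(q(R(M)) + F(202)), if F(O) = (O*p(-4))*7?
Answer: 1/22639 ≈ 4.4172e-5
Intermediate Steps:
p(h) = 16 (p(h) = 4² = 16)
F(O) = 112*O (F(O) = (O*16)*7 = (16*O)*7 = 112*O)
1/(q(R(M)) + F(202)) = 1/(15 + 112*202) = 1/(15 + 22624) = 1/22639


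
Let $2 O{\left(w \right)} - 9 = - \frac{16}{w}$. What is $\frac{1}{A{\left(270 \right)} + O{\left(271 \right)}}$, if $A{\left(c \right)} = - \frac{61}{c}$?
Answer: $\frac{36585}{155287} \approx 0.2356$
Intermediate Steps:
$O{\left(w \right)} = \frac{9}{2} - \frac{8}{w}$ ($O{\left(w \right)} = \frac{9}{2} + \frac{\left(-16\right) \frac{1}{w}}{2} = \frac{9}{2} - \frac{8}{w}$)
$\frac{1}{A{\left(270 \right)} + O{\left(271 \right)}} = \frac{1}{- \frac{61}{270} + \left(\frac{9}{2} - \frac{8}{271}\right)} = \frac{1}{- \frac{61}{270} + \frac{2423}{542}} = \frac{1}{\frac{155287}{36585}} = \frac{36585}{155287}$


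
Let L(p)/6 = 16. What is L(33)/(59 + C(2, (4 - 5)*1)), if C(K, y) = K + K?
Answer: 32/21 ≈ 1.5238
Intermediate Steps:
L(p) = 96 (L(p) = 6*16 = 96)
C(K, y) = 2*K
L(33)/(59 + C(2, (4 - 5)*1)) = 96/(59 + 2*2) = 96/(59 + 4) = 96/63 = (1/63)*96 = 32/21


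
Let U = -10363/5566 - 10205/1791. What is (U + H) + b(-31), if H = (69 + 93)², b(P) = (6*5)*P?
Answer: 252272462521/9968706 ≈ 25306.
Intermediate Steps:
b(P) = 30*P
U = -75361163/9968706 (U = -10363*1/5566 - 10205*1/1791 = -10363/5566 - 10205/1791 = -75361163/9968706 ≈ -7.5598)
H = 26244 (H = 162² = 26244)
(U + H) + b(-31) = (-75361163/9968706 + 26244) + 30*(-31) = 261543359101/9968706 - 930 = 252272462521/9968706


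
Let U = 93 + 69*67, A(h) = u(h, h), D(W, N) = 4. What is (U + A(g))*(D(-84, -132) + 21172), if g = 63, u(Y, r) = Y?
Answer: 101200104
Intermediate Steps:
A(h) = h
U = 4716 (U = 93 + 4623 = 4716)
(U + A(g))*(D(-84, -132) + 21172) = (4716 + 63)*(4 + 21172) = 4779*21176 = 101200104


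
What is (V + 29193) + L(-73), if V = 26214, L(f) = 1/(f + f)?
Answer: 8089421/146 ≈ 55407.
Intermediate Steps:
L(f) = 1/(2*f)
(V + 29193) + L(-73) = (26214 + 29193) + (½)/(-73) = 55407 + (½)*(-1/73) = 55407 - 1/146 = 8089421/146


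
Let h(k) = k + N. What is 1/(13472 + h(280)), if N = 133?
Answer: 1/13885 ≈ 7.2020e-5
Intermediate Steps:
h(k) = 133 + k (h(k) = k + 133 = 133 + k)
1/(13472 + h(280)) = 1/(13472 + (133 + 280)) = 1/(13472 + 413) = 1/13885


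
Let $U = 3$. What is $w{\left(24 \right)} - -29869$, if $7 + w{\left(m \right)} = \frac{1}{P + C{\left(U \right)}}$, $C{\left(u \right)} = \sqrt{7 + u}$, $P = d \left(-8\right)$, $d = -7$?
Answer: $\frac{46674334}{1563} - \frac{\sqrt{10}}{3126} \approx 29862.0$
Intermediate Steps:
$P = 56$ ($P = \left(-7\right) \left(-8\right) = 56$)
$w{\left(m \right)} = -7 + \frac{1}{56 + \sqrt{10}}$ ($w{\left(m \right)} = -7 + \frac{1}{56 + \sqrt{7 + 3}} = -7 + \frac{1}{56 + \sqrt{10}}$)
$w{\left(24 \right)} - -29869 = \left(- \frac{10913}{1563} - \frac{\sqrt{10}}{3126}\right) - -29869 = \left(- \frac{10913}{1563} - \frac{\sqrt{10}}{3126}\right) + 29869 = \frac{46674334}{1563} - \frac{\sqrt{10}}{3126}$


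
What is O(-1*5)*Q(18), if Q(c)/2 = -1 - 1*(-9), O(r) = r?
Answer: -80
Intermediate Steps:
Q(c) = 16 (Q(c) = 2*(-1 - 1*(-9)) = 2*(-1 + 9) = 2*8 = 16)
O(-1*5)*Q(18) = -1*5*16 = -5*16 = -80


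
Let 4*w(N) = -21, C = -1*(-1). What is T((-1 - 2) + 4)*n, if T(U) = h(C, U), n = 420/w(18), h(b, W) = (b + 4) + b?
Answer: -480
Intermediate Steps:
C = 1
w(N) = -21/4 (w(N) = (¼)*(-21) = -21/4)
h(b, W) = 4 + 2*b (h(b, W) = (4 + b) + b = 4 + 2*b)
n = -80 (n = 420/(-21/4) = 420*(-4/21) = -80)
T(U) = 6 (T(U) = 4 + 2*1 = 4 + 2 = 6)
T((-1 - 2) + 4)*n = 6*(-80) = -480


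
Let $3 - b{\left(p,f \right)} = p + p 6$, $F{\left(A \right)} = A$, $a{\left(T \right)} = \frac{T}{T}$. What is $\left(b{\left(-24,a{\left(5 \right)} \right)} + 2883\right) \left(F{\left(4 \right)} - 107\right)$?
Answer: $-314562$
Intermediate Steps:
$a{\left(T \right)} = 1$
$b{\left(p,f \right)} = 3 - 7 p$ ($b{\left(p,f \right)} = 3 - \left(p + p 6\right) = 3 - \left(p + 6 p\right) = 3 - 7 p$)
$\left(b{\left(-24,a{\left(5 \right)} \right)} + 2883\right) \left(F{\left(4 \right)} - 107\right) = \left(\left(3 - -168\right) + 2883\right) \left(4 - 107\right) = \left(\left(3 + 168\right) + 2883\right) \left(-103\right) = \left(171 + 2883\right) \left(-103\right) = 3054 \left(-103\right) = -314562$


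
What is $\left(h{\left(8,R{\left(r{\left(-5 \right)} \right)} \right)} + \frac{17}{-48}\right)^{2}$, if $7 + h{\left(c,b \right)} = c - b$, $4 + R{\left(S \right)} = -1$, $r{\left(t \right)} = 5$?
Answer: $\frac{73441}{2304} \approx 31.875$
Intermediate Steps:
$R{\left(S \right)} = -5$ ($R{\left(S \right)} = -4 - 1 = -5$)
$h{\left(c,b \right)} = -7 + c - b$ ($h{\left(c,b \right)} = -7 - \left(b - c\right) = -7 + c - b$)
$\left(h{\left(8,R{\left(r{\left(-5 \right)} \right)} \right)} + \frac{17}{-48}\right)^{2} = \left(\left(-7 + 8 - -5\right) + \frac{17}{-48}\right)^{2} = \left(\left(-7 + 8 + 5\right) + 17 \left(- \frac{1}{48}\right)\right)^{2} = \left(6 - \frac{17}{48}\right)^{2} = \left(\frac{271}{48}\right)^{2} = \frac{73441}{2304}$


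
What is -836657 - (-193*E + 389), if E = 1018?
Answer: -640572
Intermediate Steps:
-836657 - (-193*E + 389) = -836657 - (-193*1018 + 389) = -836657 - (-196474 + 389) = -836657 - 1*(-196085) = -836657 + 196085 = -640572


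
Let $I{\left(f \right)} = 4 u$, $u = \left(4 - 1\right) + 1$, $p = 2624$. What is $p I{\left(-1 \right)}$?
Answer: $41984$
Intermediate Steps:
$u = 4$ ($u = 3 + 1 = 4$)
$I{\left(f \right)} = 16$ ($I{\left(f \right)} = 4 \cdot 4 = 16$)
$p I{\left(-1 \right)} = 2624 \cdot 16 = 41984$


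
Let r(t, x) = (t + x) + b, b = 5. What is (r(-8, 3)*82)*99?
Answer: 0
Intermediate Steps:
r(t, x) = 5 + t + x (r(t, x) = (t + x) + 5 = 5 + t + x)
(r(-8, 3)*82)*99 = ((5 - 8 + 3)*82)*99 = (0*82)*99 = 0*99 = 0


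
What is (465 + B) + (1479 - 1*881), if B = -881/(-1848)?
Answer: 1965305/1848 ≈ 1063.5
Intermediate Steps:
B = 881/1848 (B = -881*(-1/1848) = 881/1848 ≈ 0.47673)
(465 + B) + (1479 - 1*881) = (465 + 881/1848) + (1479 - 1*881) = 860201/1848 + (1479 - 881) = 860201/1848 + 598 = 1965305/1848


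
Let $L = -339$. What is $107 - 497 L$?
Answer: $168590$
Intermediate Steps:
$107 - 497 L = 107 - -168483 = 107 + 168483 = 168590$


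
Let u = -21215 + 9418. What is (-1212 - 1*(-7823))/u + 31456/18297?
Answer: 250124965/215849709 ≈ 1.1588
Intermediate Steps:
u = -11797
(-1212 - 1*(-7823))/u + 31456/18297 = (-1212 - 1*(-7823))/(-11797) + 31456/18297 = (-1212 + 7823)*(-1/11797) + 31456*(1/18297) = 6611*(-1/11797) + 31456/18297 = -6611/11797 + 31456/18297 = 250124965/215849709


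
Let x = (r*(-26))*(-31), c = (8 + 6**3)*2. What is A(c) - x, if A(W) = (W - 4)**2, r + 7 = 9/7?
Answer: 1412192/7 ≈ 2.0174e+5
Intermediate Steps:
r = -40/7 (r = -7 + 9/7 = -40/7 ≈ -5.7143)
c = 448 (c = (8 + 216)*2 = 224*2 = 448)
A(W) = (-4 + W)**2
x = -32240/7 (x = -40/7*(-26)*(-31) = (1040/7)*(-31) = -32240/7 ≈ -4605.7)
A(c) - x = (-4 + 448)**2 - 1*(-32240/7) = 444**2 + 32240/7 = 197136 + 32240/7 = 1412192/7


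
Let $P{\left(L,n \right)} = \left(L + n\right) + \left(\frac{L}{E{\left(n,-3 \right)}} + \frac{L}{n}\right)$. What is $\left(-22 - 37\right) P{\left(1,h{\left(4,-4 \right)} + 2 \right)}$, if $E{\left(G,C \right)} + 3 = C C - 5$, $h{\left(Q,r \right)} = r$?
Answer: $\frac{59}{2} \approx 29.5$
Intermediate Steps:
$E{\left(G,C \right)} = -8 + C^{2}$ ($E{\left(G,C \right)} = -3 + \left(C C - 5\right) = -3 + \left(C^{2} - 5\right) = -3 + \left(-5 + C^{2}\right) = -8 + C^{2}$)
$P{\left(L,n \right)} = n + 2 L + \frac{L}{n}$ ($P{\left(L,n \right)} = \left(L + n\right) + \left(\frac{L}{-8 + \left(-3\right)^{2}} + \frac{L}{n}\right) = \left(L + n\right) + \left(\frac{L}{-8 + 9} + \frac{L}{n}\right) = \left(L + n\right) + \left(\frac{L}{1} + \frac{L}{n}\right) = \left(L + n\right) + \left(L 1 + \frac{L}{n}\right) = \left(L + n\right) + \left(L + \frac{L}{n}\right) = n + 2 L + \frac{L}{n}$)
$\left(-22 - 37\right) P{\left(1,h{\left(4,-4 \right)} + 2 \right)} = \left(-22 - 37\right) \left(\left(-4 + 2\right) + 2 \cdot 1 + 1 \frac{1}{-4 + 2}\right) = - 59 \left(-2 + 2 + 1 \frac{1}{-2}\right) = - 59 \left(-2 + 2 + 1 \left(- \frac{1}{2}\right)\right) = - 59 \left(-2 + 2 - \frac{1}{2}\right) = \left(-59\right) \left(- \frac{1}{2}\right) = \frac{59}{2}$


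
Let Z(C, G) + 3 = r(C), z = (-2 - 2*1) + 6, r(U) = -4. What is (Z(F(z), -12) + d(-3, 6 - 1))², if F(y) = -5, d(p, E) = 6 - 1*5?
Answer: 36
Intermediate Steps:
d(p, E) = 1 (d(p, E) = 6 - 5 = 1)
z = 2 (z = (-2 - 2) + 6 = -4 + 6 = 2)
Z(C, G) = -7 (Z(C, G) = -3 - 4 = -7)
(Z(F(z), -12) + d(-3, 6 - 1))² = (-7 + 1)² = (-6)² = 36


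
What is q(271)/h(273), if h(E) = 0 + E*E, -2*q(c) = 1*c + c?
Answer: -271/74529 ≈ -0.0036362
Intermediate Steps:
q(c) = -c (q(c) = -(1*c + c)/2 = -(c + c)/2 = -c)
h(E) = E² (h(E) = 0 + E² = E²)
q(271)/h(273) = (-1*271)/(273²) = -271/74529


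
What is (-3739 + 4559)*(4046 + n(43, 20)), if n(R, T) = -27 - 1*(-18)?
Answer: 3310340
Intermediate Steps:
n(R, T) = -9 (n(R, T) = -27 + 18 = -9)
(-3739 + 4559)*(4046 + n(43, 20)) = (-3739 + 4559)*(4046 - 9) = 820*4037 = 3310340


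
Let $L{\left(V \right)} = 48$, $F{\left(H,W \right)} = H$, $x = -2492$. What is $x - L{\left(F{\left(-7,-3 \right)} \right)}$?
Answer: $-2540$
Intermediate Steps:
$x - L{\left(F{\left(-7,-3 \right)} \right)} = -2492 - 48 = -2540$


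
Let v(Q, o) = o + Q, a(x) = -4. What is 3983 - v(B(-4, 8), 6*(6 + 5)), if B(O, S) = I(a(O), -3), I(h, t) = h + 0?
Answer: 3921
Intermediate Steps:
I(h, t) = h
B(O, S) = -4
v(Q, o) = Q + o
3983 - v(B(-4, 8), 6*(6 + 5)) = 3983 - (-4 + 6*(6 + 5)) = 3983 - (-4 + 6*11) = 3983 - (-4 + 66) = 3983 - 1*62 = 3983 - 62 = 3921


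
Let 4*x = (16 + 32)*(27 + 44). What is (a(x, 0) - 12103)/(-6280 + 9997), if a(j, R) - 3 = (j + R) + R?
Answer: -11248/3717 ≈ -3.0261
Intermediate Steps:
x = 852 (x = ((16 + 32)*(27 + 44))/4 = (48*71)/4 = (1/4)*3408 = 852)
a(j, R) = 3 + j + 2*R (a(j, R) = 3 + ((j + R) + R) = 3 + ((R + j) + R) = 3 + (j + 2*R) = 3 + j + 2*R)
(a(x, 0) - 12103)/(-6280 + 9997) = ((3 + 852 + 2*0) - 12103)/(-6280 + 9997) = ((3 + 852 + 0) - 12103)/3717 = (855 - 12103)*(1/3717) = -11248*1/3717 = -11248/3717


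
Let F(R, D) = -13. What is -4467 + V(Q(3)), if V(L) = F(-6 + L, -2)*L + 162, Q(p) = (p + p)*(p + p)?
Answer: -4773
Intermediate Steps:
Q(p) = 4*p² (Q(p) = (2*p)*(2*p) = 4*p²)
V(L) = 162 - 13*L (V(L) = -13*L + 162 = 162 - 13*L)
-4467 + V(Q(3)) = -4467 + (162 - 52*3²) = -4467 + (162 - 52*9) = -4467 + (162 - 13*36) = -4467 + (162 - 468) = -4467 - 306 = -4773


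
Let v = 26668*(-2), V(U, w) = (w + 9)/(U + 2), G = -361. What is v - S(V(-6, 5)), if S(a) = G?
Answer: -52975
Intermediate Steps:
V(U, w) = (9 + w)/(2 + U)
v = -53336
S(a) = -361
v - S(V(-6, 5)) = -53336 - 1*(-361) = -53336 + 361 = -52975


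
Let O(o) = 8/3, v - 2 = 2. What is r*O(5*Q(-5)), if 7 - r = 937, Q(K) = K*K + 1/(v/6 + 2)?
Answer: -2480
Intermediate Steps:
v = 4 (v = 2 + 2 = 4)
Q(K) = 3/8 + K**2 (Q(K) = K*K + 1/(4/6 + 2) = K**2 + 1/(4*(1/6) + 2) = K**2 + 1/(2/3 + 2) = K**2 + 1/(8/3) = K**2 + 3/8 = 3/8 + K**2)
r = -930 (r = 7 - 1*937 = 7 - 937 = -930)
O(o) = 8/3 (O(o) = 8*(1/3) = 8/3)
r*O(5*Q(-5)) = -930*8/3 = -2480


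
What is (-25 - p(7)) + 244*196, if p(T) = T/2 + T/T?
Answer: 95589/2 ≈ 47795.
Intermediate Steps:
p(T) = 1 + T/2 (p(T) = T*(½) + 1 = T/2 + 1 = 1 + T/2)
(-25 - p(7)) + 244*196 = (-25 - (1 + (½)*7)) + 244*196 = (-25 - (1 + 7/2)) + 47824 = (-25 - 1*9/2) + 47824 = (-25 - 9/2) + 47824 = -59/2 + 47824 = 95589/2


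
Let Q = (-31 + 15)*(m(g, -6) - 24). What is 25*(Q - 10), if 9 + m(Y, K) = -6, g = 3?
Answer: 15350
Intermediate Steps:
m(Y, K) = -15 (m(Y, K) = -9 - 6 = -15)
Q = 624 (Q = (-31 + 15)*(-15 - 24) = -16*(-39) = 624)
25*(Q - 10) = 25*(624 - 10) = 25*614 = 15350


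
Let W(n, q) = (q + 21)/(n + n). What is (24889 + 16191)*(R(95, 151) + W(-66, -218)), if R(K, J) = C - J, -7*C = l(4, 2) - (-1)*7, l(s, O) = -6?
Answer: -1420104790/231 ≈ -6.1476e+6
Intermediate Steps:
C = -1/7 (C = -(-6 - (-1)*7)/7 = -(-6 - 1*(-7))/7 = -(-6 + 7)/7 = -1/7*1 = -1/7 ≈ -0.14286)
W(n, q) = (21 + q)/(2*n) (W(n, q) = (21 + q)/((2*n)) = (21 + q)*(1/(2*n)) = (21 + q)/(2*n))
R(K, J) = -1/7 - J
(24889 + 16191)*(R(95, 151) + W(-66, -218)) = (24889 + 16191)*((-1/7 - 1*151) + (1/2)*(21 - 218)/(-66)) = 41080*((-1/7 - 151) + (1/2)*(-1/66)*(-197)) = 41080*(-1058/7 + 197/132) = 41080*(-138277/924) = -1420104790/231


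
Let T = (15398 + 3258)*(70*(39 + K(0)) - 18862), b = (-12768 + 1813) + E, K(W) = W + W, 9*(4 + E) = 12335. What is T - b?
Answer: -2708541032/9 ≈ -3.0095e+8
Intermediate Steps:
E = 12299/9 (E = -4 + (1/9)*12335 = -4 + 12335/9 = 12299/9 ≈ 1366.6)
K(W) = 2*W
b = -86296/9 (b = (-12768 + 1813) + 12299/9 = -10955 + 12299/9 = -86296/9 ≈ -9588.4)
T = -300958592 (T = (15398 + 3258)*(70*(39 + 2*0) - 18862) = 18656*(70*(39 + 0) - 18862) = 18656*(70*39 - 18862) = 18656*(2730 - 18862) = 18656*(-16132) = -300958592)
T - b = -300958592 - 1*(-86296/9) = -300958592 + 86296/9 = -2708541032/9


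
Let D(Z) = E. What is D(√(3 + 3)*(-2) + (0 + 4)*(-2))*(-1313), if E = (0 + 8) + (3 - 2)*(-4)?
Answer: -5252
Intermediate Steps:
E = 4 (E = 8 + 1*(-4) = 8 - 4 = 4)
D(Z) = 4
D(√(3 + 3)*(-2) + (0 + 4)*(-2))*(-1313) = 4*(-1313) = -5252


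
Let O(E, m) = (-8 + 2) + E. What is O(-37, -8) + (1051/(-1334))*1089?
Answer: -1201901/1334 ≈ -900.98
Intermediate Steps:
O(E, m) = -6 + E
O(-37, -8) + (1051/(-1334))*1089 = (-6 - 37) + (1051/(-1334))*1089 = -43 + (1051*(-1/1334))*1089 = -43 - 1051/1334*1089 = -43 - 1144539/1334 = -1201901/1334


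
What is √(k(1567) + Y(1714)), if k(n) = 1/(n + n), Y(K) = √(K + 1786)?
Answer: √(3134 + 98219560*√35)/3134 ≈ 7.6916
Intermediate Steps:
Y(K) = √(1786 + K)
k(n) = 1/(2*n)
√(k(1567) + Y(1714)) = √((½)/1567 + √(1786 + 1714)) = √((½)*(1/1567) + √3500) = √(1/3134 + 10*√35)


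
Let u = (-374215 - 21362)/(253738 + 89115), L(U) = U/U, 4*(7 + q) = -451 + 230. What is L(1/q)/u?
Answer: -6997/8073 ≈ -0.86672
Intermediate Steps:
q = -249/4 (q = -7 + (-451 + 230)/4 = -7 + (1/4)*(-221) = -7 - 221/4 = -249/4 ≈ -62.250)
L(U) = 1
u = -8073/6997 (u = -395577/342853 = -395577*1/342853 = -8073/6997 ≈ -1.1538)
L(1/q)/u = 1/(-8073/6997) = 1*(-6997/8073) = -6997/8073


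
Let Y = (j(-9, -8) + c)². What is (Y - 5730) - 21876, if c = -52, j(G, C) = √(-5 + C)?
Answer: -27606 + (52 - I*√13)² ≈ -24915.0 - 374.98*I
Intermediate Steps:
Y = (-52 + I*√13)² (Y = (√(-5 - 8) - 52)² = (√(-13) - 52)² = (I*√13 - 52)² = (-52 + I*√13)² ≈ 2691.0 - 374.98*I)
(Y - 5730) - 21876 = ((52 - I*√13)² - 5730) - 21876 = (-5730 + (52 - I*√13)²) - 21876 = -27606 + (52 - I*√13)²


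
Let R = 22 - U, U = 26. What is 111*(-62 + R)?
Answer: -7326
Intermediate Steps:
R = -4 (R = 22 - 1*26 = 22 - 26 = -4)
111*(-62 + R) = 111*(-62 - 4) = 111*(-66) = -7326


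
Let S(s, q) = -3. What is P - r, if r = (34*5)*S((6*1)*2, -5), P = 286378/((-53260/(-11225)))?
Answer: 324175565/5326 ≈ 60867.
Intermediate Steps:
P = 321459305/5326 (P = 286378/((-53260*(-1/11225))) = 286378/(10652/2245) = 286378*(2245/10652) = 321459305/5326 ≈ 60357.)
r = -510 (r = (34*5)*(-3) = 170*(-3) = -510)
P - r = 321459305/5326 - 1*(-510) = 321459305/5326 + 510 = 324175565/5326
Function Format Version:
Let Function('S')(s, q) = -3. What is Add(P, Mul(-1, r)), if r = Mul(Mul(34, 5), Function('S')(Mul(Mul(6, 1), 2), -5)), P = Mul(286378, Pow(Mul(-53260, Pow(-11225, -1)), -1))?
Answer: Rational(324175565, 5326) ≈ 60867.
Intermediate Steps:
P = Rational(321459305, 5326) (P = Mul(286378, Pow(Mul(-53260, Rational(-1, 11225)), -1)) = Mul(286378, Pow(Rational(10652, 2245), -1)) = Mul(286378, Rational(2245, 10652)) = Rational(321459305, 5326) ≈ 60357.)
r = -510 (r = Mul(Mul(34, 5), -3) = Mul(170, -3) = -510)
Add(P, Mul(-1, r)) = Add(Rational(321459305, 5326), Mul(-1, -510)) = Add(Rational(321459305, 5326), 510) = Rational(324175565, 5326)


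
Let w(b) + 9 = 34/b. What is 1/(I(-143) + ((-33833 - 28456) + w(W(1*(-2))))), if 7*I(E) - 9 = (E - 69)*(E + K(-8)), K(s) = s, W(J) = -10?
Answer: -35/2020444 ≈ -1.7323e-5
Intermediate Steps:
w(b) = -9 + 34/b
I(E) = 9/7 + (-69 + E)*(-8 + E)/7 (I(E) = 9/7 + ((E - 69)*(E - 8))/7 = 9/7 + ((-69 + E)*(-8 + E))/7 = 9/7 + (-69 + E)*(-8 + E)/7)
1/(I(-143) + ((-33833 - 28456) + w(W(1*(-2))))) = 1/((561/7 - 11*(-143) + (⅐)*(-143)²) + ((-33833 - 28456) + (-9 + 34/(-10)))) = 1/((561/7 + 1573 + (⅐)*20449) + (-62289 + (-9 + 34*(-⅒)))) = 1/((561/7 + 1573 + 20449/7) + (-62289 + (-9 - 17/5))) = 1/(32021/7 + (-62289 - 62/5)) = 1/(32021/7 - 311507/5) = 1/(-2020444/35) = -35/2020444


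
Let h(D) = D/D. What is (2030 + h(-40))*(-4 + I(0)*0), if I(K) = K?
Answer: -8124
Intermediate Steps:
h(D) = 1
(2030 + h(-40))*(-4 + I(0)*0) = (2030 + 1)*(-4 + 0*0) = 2031*(-4 + 0) = 2031*(-4) = -8124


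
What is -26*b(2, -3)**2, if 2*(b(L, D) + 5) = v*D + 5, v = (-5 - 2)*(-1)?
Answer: -4394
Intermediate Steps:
v = 7 (v = -7*(-1) = 7)
b(L, D) = -5/2 + 7*D/2 (b(L, D) = -5 + (7*D + 5)/2 = -5 + (5 + 7*D)/2 = -5 + (5/2 + 7*D/2) = -5/2 + 7*D/2)
-26*b(2, -3)**2 = -26*(-5/2 + (7/2)*(-3))**2 = -26*(-5/2 - 21/2)**2 = -26*(-13)**2 = -26*169 = -4394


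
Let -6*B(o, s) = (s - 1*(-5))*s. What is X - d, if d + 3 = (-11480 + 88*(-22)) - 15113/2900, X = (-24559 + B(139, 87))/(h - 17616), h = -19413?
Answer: 480540648959/35794700 ≈ 13425.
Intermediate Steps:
B(o, s) = -s*(5 + s)/6 (B(o, s) = -(s - 1*(-5))*s/6 = -(s + 5)*s/6 = -(5 + s)*s/6 = -s*(5 + s)/6)
X = 8631/12343 (X = (-24559 - ⅙*87*(5 + 87))/(-19413 - 17616) = (-24559 - ⅙*87*92)/(-37029) = (-24559 - 1334)*(-1/37029) = -25893*(-1/37029) = 8631/12343 ≈ 0.69926)
d = -38930213/2900 (d = -3 + ((-11480 + 88*(-22)) - 15113/2900) = -3 + ((-11480 - 1936) - 15113*1/2900) = -3 + (-13416 - 15113/2900) = -3 - 38921513/2900 = -38930213/2900 ≈ -13424.)
X - d = 8631/12343 - 1*(-38930213/2900) = 8631/12343 + 38930213/2900 = 480540648959/35794700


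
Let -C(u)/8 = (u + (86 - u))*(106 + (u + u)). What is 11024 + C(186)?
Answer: -317840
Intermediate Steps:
C(u) = -72928 - 1376*u (C(u) = -8*(u + (86 - u))*(106 + (u + u)) = -688*(106 + 2*u) = -8*(9116 + 172*u) = -72928 - 1376*u)
11024 + C(186) = 11024 + (-72928 - 1376*186) = 11024 + (-72928 - 255936) = 11024 - 328864 = -317840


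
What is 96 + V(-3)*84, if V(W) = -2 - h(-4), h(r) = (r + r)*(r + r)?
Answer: -5448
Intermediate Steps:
h(r) = 4*r**2 (h(r) = (2*r)*(2*r) = 4*r**2)
V(W) = -66 (V(W) = -2 - 4*(-4)**2 = -2 - 4*16 = -2 - 1*64 = -2 - 64 = -66)
96 + V(-3)*84 = 96 - 66*84 = 96 - 5544 = -5448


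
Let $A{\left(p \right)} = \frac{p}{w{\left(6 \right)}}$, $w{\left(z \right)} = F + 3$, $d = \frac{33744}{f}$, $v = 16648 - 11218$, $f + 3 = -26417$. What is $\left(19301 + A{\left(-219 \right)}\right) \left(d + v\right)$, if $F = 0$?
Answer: $\frac{689452896792}{6605} \approx 1.0438 \cdot 10^{8}$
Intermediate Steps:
$f = -26420$ ($f = -3 - 26417 = -26420$)
$v = 5430$
$d = - \frac{8436}{6605}$ ($d = \frac{33744}{-26420} = 33744 \left(- \frac{1}{26420}\right) = - \frac{8436}{6605} \approx -1.2772$)
$w{\left(z \right)} = 3$ ($w{\left(z \right)} = 0 + 3 = 3$)
$A{\left(p \right)} = \frac{p}{3}$
$\left(19301 + A{\left(-219 \right)}\right) \left(d + v\right) = \left(19301 + \frac{1}{3} \left(-219\right)\right) \left(- \frac{8436}{6605} + 5430\right) = \left(19301 - 73\right) \frac{35856714}{6605} = 19228 \cdot \frac{35856714}{6605} = \frac{689452896792}{6605}$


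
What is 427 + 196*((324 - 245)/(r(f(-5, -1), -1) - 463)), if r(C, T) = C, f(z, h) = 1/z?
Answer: 227878/579 ≈ 393.57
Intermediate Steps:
427 + 196*((324 - 245)/(r(f(-5, -1), -1) - 463)) = 427 + 196*((324 - 245)/(1/(-5) - 463)) = 427 + 196*(79/(-⅕ - 463)) = 427 + 196*(79/(-2316/5)) = 427 + 196*(79*(-5/2316)) = 427 + 196*(-395/2316) = 427 - 19355/579 = 227878/579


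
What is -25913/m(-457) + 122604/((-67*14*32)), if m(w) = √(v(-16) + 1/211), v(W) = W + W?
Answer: -30651/7504 + 25913*I*√1424461/6751 ≈ -4.0846 + 4581.2*I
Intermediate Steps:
v(W) = 2*W
m(w) = I*√1424461/211 (m(w) = √(2*(-16) + 1/211) = √(-32 + 1/211) = √(-6751/211) = I*√1424461/211)
-25913/m(-457) + 122604/((-67*14*32)) = -25913*(-I*√1424461/6751) + 122604/((-67*14*32)) = -(-25913)*I*√1424461/6751 + 122604/((-938*32)) = 25913*I*√1424461/6751 + 122604/(-30016) = 25913*I*√1424461/6751 + 122604*(-1/30016) = 25913*I*√1424461/6751 - 30651/7504 = -30651/7504 + 25913*I*√1424461/6751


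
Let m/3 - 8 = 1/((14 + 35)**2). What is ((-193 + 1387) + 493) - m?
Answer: 3992860/2401 ≈ 1663.0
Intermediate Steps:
m = 57627/2401 (m = 24 + 3/((14 + 35)**2) = 24 + 3/(49**2) = 24 + 3/2401 = 57627/2401 ≈ 24.001)
((-193 + 1387) + 493) - m = ((-193 + 1387) + 493) - 1*57627/2401 = (1194 + 493) - 57627/2401 = 1687 - 57627/2401 = 3992860/2401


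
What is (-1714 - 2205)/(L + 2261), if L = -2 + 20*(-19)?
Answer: -3919/1879 ≈ -2.0857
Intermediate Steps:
L = -382 (L = -2 - 380 = -382)
(-1714 - 2205)/(L + 2261) = (-1714 - 2205)/(-382 + 2261) = -3919/1879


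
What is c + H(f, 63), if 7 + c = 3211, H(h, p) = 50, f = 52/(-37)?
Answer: 3254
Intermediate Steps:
f = -52/37 (f = 52*(-1/37) = -52/37 ≈ -1.4054)
c = 3204 (c = -7 + 3211 = 3204)
c + H(f, 63) = 3204 + 50 = 3254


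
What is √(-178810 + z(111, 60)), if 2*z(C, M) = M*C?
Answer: 2*I*√43870 ≈ 418.9*I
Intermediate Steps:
z(C, M) = C*M/2 (z(C, M) = (M*C)/2 = (C*M)/2 = C*M/2)
√(-178810 + z(111, 60)) = √(-178810 + (½)*111*60) = √(-178810 + 3330) = √(-175480) = 2*I*√43870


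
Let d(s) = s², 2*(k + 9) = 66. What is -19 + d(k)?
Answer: 557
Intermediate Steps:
k = 24 (k = -9 + (½)*66 = -9 + 33 = 24)
-19 + d(k) = -19 + 24² = -19 + 576 = 557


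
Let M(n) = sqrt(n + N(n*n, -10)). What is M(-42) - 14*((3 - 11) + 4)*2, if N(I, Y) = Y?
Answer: 112 + 2*I*sqrt(13) ≈ 112.0 + 7.2111*I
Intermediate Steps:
M(n) = sqrt(-10 + n) (M(n) = sqrt(n - 10) = sqrt(-10 + n))
M(-42) - 14*((3 - 11) + 4)*2 = sqrt(-10 - 42) - 14*((3 - 11) + 4)*2 = sqrt(-52) - 14*(-8 + 4)*2 = 2*I*sqrt(13) - 14*(-4)*2 = 2*I*sqrt(13) - (-56)*2 = 2*I*sqrt(13) - 1*(-112) = 2*I*sqrt(13) + 112 = 112 + 2*I*sqrt(13)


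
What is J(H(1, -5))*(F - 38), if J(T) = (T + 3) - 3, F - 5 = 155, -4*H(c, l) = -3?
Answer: 183/2 ≈ 91.500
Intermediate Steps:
H(c, l) = ¾ (H(c, l) = -¼*(-3) = ¾)
F = 160 (F = 5 + 155 = 160)
J(T) = T (J(T) = (3 + T) - 3 = T)
J(H(1, -5))*(F - 38) = 3*(160 - 38)/4 = (¾)*122 = 183/2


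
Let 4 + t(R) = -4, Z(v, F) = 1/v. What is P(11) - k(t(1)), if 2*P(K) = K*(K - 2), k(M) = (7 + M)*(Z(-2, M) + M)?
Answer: 41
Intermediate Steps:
t(R) = -8 (t(R) = -4 - 4 = -8)
k(M) = (7 + M)*(-½ + M) (k(M) = (7 + M)*(1/(-2) + M) = (7 + M)*(-½ + M))
P(K) = K*(-2 + K)/2 (P(K) = (K*(K - 2))/2 = (K*(-2 + K))/2 = K*(-2 + K)/2)
P(11) - k(t(1)) = (½)*11*(-2 + 11) - (-7/2 + (-8)² + (13/2)*(-8)) = (½)*11*9 - (-7/2 + 64 - 52) = 99/2 - 1*17/2 = 99/2 - 17/2 = 41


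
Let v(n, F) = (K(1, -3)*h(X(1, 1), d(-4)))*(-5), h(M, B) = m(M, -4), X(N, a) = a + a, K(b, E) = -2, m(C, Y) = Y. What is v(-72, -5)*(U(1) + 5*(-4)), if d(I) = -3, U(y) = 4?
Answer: 640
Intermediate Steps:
X(N, a) = 2*a
h(M, B) = -4
v(n, F) = -40 (v(n, F) = -2*(-4)*(-5) = 8*(-5) = -40)
v(-72, -5)*(U(1) + 5*(-4)) = -40*(4 + 5*(-4)) = -40*(4 - 20) = -40*(-16) = 640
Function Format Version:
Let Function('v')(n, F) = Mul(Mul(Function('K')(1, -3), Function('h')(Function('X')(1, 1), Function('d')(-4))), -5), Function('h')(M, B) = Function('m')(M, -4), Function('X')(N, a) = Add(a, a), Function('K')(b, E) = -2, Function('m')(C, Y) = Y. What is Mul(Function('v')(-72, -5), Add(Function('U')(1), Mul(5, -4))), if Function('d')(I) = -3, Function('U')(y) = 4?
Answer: 640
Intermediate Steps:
Function('X')(N, a) = Mul(2, a)
Function('h')(M, B) = -4
Function('v')(n, F) = -40 (Function('v')(n, F) = Mul(Mul(-2, -4), -5) = Mul(8, -5) = -40)
Mul(Function('v')(-72, -5), Add(Function('U')(1), Mul(5, -4))) = Mul(-40, Add(4, Mul(5, -4))) = Mul(-40, Add(4, -20)) = Mul(-40, -16) = 640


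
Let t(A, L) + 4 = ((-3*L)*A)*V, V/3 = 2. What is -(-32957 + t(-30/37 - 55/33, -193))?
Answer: 1538007/37 ≈ 41568.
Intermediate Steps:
V = 6 (V = 3*2 = 6)
t(A, L) = -4 - 18*A*L (t(A, L) = -4 + ((-3*L)*A)*6 = -4 - 3*A*L*6 = -4 - 18*A*L)
-(-32957 + t(-30/37 - 55/33, -193)) = -(-32957 + (-4 - 18*(-30/37 - 55/33)*(-193))) = -(-32957 + (-4 - 18*(-30*1/37 - 55*1/33)*(-193))) = -(-32957 + (-4 - 18*(-30/37 - 5/3)*(-193))) = -(-32957 + (-4 - 18*(-275/111)*(-193))) = -(-32957 + (-4 - 318450/37)) = -(-32957 - 318598/37) = -1*(-1538007/37) = 1538007/37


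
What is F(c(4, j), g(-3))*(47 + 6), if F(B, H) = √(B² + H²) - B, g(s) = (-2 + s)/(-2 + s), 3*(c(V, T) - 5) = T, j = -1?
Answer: -742/3 + 53*√205/3 ≈ 5.6148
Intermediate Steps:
c(V, T) = 5 + T/3
g(s) = 1
F(c(4, j), g(-3))*(47 + 6) = (√((5 + (⅓)*(-1))² + 1²) - (5 + (⅓)*(-1)))*(47 + 6) = (√((5 - ⅓)² + 1) - (5 - ⅓))*53 = (√((14/3)² + 1) - 1*14/3)*53 = (√(196/9 + 1) - 14/3)*53 = (√(205/9) - 14/3)*53 = (√205/3 - 14/3)*53 = (-14/3 + √205/3)*53 = -742/3 + 53*√205/3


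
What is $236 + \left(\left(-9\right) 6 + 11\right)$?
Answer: $193$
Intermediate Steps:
$236 + \left(\left(-9\right) 6 + 11\right) = 236 + \left(-54 + 11\right) = 236 - 43 = 193$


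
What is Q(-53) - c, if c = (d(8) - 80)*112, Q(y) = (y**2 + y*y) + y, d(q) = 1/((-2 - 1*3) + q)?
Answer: 43463/3 ≈ 14488.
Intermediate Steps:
d(q) = 1/(-5 + q) (d(q) = 1/((-2 - 3) + q) = 1/(-5 + q))
Q(y) = y + 2*y**2 (Q(y) = (y**2 + y**2) + y = 2*y**2 + y = y + 2*y**2)
c = -26768/3 (c = (1/(-5 + 8) - 80)*112 = (1/3 - 80)*112 = -239/3*112 = -26768/3 ≈ -8922.7)
Q(-53) - c = -53*(1 + 2*(-53)) - 1*(-26768/3) = -53*(1 - 106) + 26768/3 = -53*(-105) + 26768/3 = 5565 + 26768/3 = 43463/3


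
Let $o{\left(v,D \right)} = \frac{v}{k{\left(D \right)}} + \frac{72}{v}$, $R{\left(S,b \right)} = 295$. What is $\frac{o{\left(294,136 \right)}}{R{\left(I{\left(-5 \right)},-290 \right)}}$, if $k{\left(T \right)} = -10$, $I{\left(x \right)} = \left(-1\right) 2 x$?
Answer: $- \frac{7143}{72275} \approx -0.098831$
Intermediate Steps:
$I{\left(x \right)} = - 2 x$
$o{\left(v,D \right)} = \frac{72}{v} - \frac{v}{10}$ ($o{\left(v,D \right)} = \frac{v}{-10} + \frac{72}{v} = v \left(- \frac{1}{10}\right) + \frac{72}{v} = - \frac{v}{10} + \frac{72}{v} = \frac{72}{v} - \frac{v}{10}$)
$\frac{o{\left(294,136 \right)}}{R{\left(I{\left(-5 \right)},-290 \right)}} = \frac{\frac{72}{294} - \frac{147}{5}}{295} = \left(72 \cdot \frac{1}{294} - \frac{147}{5}\right) \frac{1}{295} = \left(\frac{12}{49} - \frac{147}{5}\right) \frac{1}{295} = \left(- \frac{7143}{245}\right) \frac{1}{295} = - \frac{7143}{72275}$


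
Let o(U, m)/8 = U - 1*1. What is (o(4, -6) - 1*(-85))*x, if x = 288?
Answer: 31392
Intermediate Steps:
o(U, m) = -8 + 8*U (o(U, m) = 8*(U - 1*1) = 8*(U - 1) = 8*(-1 + U) = -8 + 8*U)
(o(4, -6) - 1*(-85))*x = ((-8 + 8*4) - 1*(-85))*288 = ((-8 + 32) + 85)*288 = (24 + 85)*288 = 109*288 = 31392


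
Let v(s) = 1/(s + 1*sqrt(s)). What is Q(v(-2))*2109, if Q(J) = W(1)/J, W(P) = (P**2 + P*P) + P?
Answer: -12654 + 6327*I*sqrt(2) ≈ -12654.0 + 8947.7*I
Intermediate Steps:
W(P) = P + 2*P**2 (W(P) = (P**2 + P**2) + P = 2*P**2 + P = P + 2*P**2)
v(s) = 1/(s + sqrt(s))
Q(J) = 3/J (Q(J) = (1*(1 + 2*1))/J = (1*(1 + 2))/J = (1*3)/J = 3/J)
Q(v(-2))*2109 = (3/(1/(-2 + sqrt(-2))))*2109 = (3/(1/(-2 + I*sqrt(2))))*2109 = (3*(-2 + I*sqrt(2)))*2109 = (-6 + 3*I*sqrt(2))*2109 = -12654 + 6327*I*sqrt(2)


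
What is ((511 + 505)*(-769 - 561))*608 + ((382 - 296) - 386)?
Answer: -821578540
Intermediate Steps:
((511 + 505)*(-769 - 561))*608 + ((382 - 296) - 386) = (1016*(-1330))*608 + (86 - 386) = -1351280*608 - 300 = -821578240 - 300 = -821578540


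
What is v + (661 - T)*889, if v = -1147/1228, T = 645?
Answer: 17465925/1228 ≈ 14223.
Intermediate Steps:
v = -1147/1228 (v = -1147*1/1228 = -1147/1228 ≈ -0.93404)
v + (661 - T)*889 = -1147/1228 + (661 - 1*645)*889 = -1147/1228 + (661 - 645)*889 = -1147/1228 + 16*889 = -1147/1228 + 14224 = 17465925/1228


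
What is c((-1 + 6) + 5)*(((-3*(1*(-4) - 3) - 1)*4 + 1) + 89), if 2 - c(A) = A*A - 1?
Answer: -16490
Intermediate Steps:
c(A) = 3 - A² (c(A) = 2 - (A*A - 1) = 2 - (A² - 1) = 2 - (-1 + A²) = 2 + (1 - A²) = 3 - A²)
c((-1 + 6) + 5)*(((-3*(1*(-4) - 3) - 1)*4 + 1) + 89) = (3 - ((-1 + 6) + 5)²)*(((-3*(1*(-4) - 3) - 1)*4 + 1) + 89) = (3 - (5 + 5)²)*(((-3*(-4 - 3) - 1)*4 + 1) + 89) = (3 - 1*10²)*(((-3*(-7) - 1)*4 + 1) + 89) = (3 - 1*100)*(((21 - 1)*4 + 1) + 89) = (3 - 100)*((20*4 + 1) + 89) = -97*((80 + 1) + 89) = -97*(81 + 89) = -97*170 = -16490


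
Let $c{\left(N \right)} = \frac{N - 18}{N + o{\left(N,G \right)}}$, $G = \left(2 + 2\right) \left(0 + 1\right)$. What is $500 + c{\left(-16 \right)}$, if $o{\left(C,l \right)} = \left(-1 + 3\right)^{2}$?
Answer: $\frac{3017}{6} \approx 502.83$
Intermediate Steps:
$G = 4$ ($G = 4 \cdot 1 = 4$)
$o{\left(C,l \right)} = 4$ ($o{\left(C,l \right)} = 2^{2} = 4$)
$c{\left(N \right)} = \frac{-18 + N}{4 + N}$ ($c{\left(N \right)} = \frac{N - 18}{N + 4} = \frac{-18 + N}{4 + N}$)
$500 + c{\left(-16 \right)} = 500 + \frac{-18 - 16}{4 - 16} = 500 + \frac{1}{-12} \left(-34\right) = 500 - - \frac{17}{6} = 500 + \frac{17}{6} = \frac{3017}{6}$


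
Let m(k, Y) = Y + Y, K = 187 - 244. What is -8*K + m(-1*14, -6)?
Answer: 444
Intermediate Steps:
K = -57
m(k, Y) = 2*Y
-8*K + m(-1*14, -6) = -8*(-57) + 2*(-6) = 456 - 12 = 444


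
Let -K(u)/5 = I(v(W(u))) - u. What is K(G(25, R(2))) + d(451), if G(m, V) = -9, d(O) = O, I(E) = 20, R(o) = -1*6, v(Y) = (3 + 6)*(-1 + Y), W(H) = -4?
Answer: 306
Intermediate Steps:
v(Y) = -9 + 9*Y (v(Y) = 9*(-1 + Y) = -9 + 9*Y)
R(o) = -6
K(u) = -100 + 5*u (K(u) = -5*(20 - u) = -100 + 5*u)
K(G(25, R(2))) + d(451) = (-100 + 5*(-9)) + 451 = (-100 - 45) + 451 = -145 + 451 = 306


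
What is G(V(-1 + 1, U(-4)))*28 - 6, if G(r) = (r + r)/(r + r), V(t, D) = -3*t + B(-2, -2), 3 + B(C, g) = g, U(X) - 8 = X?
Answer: 22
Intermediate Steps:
U(X) = 8 + X
B(C, g) = -3 + g
V(t, D) = -5 - 3*t (V(t, D) = -3*t + (-3 - 2) = -3*t - 5 = -5 - 3*t)
G(r) = 1 (G(r) = (2*r)/((2*r)) = (2*r)*(1/(2*r)) = 1)
G(V(-1 + 1, U(-4)))*28 - 6 = 1*28 - 6 = 28 - 6 = 22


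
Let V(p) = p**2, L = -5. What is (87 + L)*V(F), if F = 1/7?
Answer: 82/49 ≈ 1.6735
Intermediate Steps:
F = 1/7 ≈ 0.14286
(87 + L)*V(F) = (87 - 5)*(1/7)**2 = 82*(1/49) = 82/49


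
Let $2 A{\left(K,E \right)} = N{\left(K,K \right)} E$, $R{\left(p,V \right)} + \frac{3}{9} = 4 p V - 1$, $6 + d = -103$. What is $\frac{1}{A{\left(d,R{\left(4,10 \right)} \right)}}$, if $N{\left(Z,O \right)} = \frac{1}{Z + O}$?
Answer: $- \frac{327}{119} \approx -2.7479$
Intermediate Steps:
$d = -109$ ($d = -6 - 103 = -109$)
$N{\left(Z,O \right)} = \frac{1}{O + Z}$
$R{\left(p,V \right)} = - \frac{4}{3} + 4 V p$ ($R{\left(p,V \right)} = - \frac{1}{3} + \left(4 p V - 1\right) = - \frac{1}{3} + \left(4 V p - 1\right) = - \frac{1}{3} + \left(-1 + 4 V p\right) = - \frac{4}{3} + 4 V p$)
$A{\left(K,E \right)} = \frac{E}{4 K}$ ($A{\left(K,E \right)} = \frac{\frac{1}{K + K} E}{2} = \frac{\frac{1}{2 K} E}{2} = \frac{\frac{1}{2} E \frac{1}{K}}{2} = \frac{E}{4 K}$)
$\frac{1}{A{\left(d,R{\left(4,10 \right)} \right)}} = \frac{1}{\frac{1}{4} \left(- \frac{4}{3} + 4 \cdot 10 \cdot 4\right) \frac{1}{-109}} = \frac{1}{\frac{1}{4} \left(- \frac{4}{3} + 160\right) \left(- \frac{1}{109}\right)} = \frac{1}{\frac{1}{4} \cdot \frac{476}{3} \left(- \frac{1}{109}\right)} = \frac{1}{- \frac{119}{327}} = - \frac{327}{119}$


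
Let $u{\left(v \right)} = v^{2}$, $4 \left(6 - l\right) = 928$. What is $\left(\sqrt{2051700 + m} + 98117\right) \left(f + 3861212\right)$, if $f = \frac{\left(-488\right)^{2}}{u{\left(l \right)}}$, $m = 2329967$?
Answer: $\frac{4837548358712988}{12769} + \frac{49303875564 \sqrt{4381667}}{12769} \approx 3.8693 \cdot 10^{11}$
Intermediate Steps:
$l = -226$ ($l = 6 - 232 = -226$)
$f = \frac{59536}{12769}$ ($f = \frac{\left(-488\right)^{2}}{\left(-226\right)^{2}} = \frac{238144}{51076} = 238144 \cdot \frac{1}{51076} = \frac{59536}{12769} \approx 4.6625$)
$\left(\sqrt{2051700 + m} + 98117\right) \left(f + 3861212\right) = \left(\sqrt{2051700 + 2329967} + 98117\right) \left(\frac{59536}{12769} + 3861212\right) = \left(\sqrt{4381667} + 98117\right) \frac{49303875564}{12769} = \left(98117 + \sqrt{4381667}\right) \frac{49303875564}{12769} = \frac{4837548358712988}{12769} + \frac{49303875564 \sqrt{4381667}}{12769}$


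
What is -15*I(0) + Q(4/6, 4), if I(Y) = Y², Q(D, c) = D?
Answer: ⅔ ≈ 0.66667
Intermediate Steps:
-15*I(0) + Q(4/6, 4) = -15*0² + 4/6 = -15*0 + 4*(⅙) = 0 + ⅔ = ⅔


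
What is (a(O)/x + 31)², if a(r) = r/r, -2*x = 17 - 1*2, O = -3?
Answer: 214369/225 ≈ 952.75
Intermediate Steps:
x = -15/2 (x = -(17 - 1*2)/2 = -(17 - 2)/2 = -½*15 = -15/2 ≈ -7.5000)
a(r) = 1
(a(O)/x + 31)² = (1/(-15/2) + 31)² = (1*(-2/15) + 31)² = (-2/15 + 31)² = (463/15)² = 214369/225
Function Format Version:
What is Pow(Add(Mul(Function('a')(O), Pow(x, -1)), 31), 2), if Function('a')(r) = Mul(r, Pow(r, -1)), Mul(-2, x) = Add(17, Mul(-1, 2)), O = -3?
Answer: Rational(214369, 225) ≈ 952.75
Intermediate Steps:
x = Rational(-15, 2) (x = Mul(Rational(-1, 2), Add(17, Mul(-1, 2))) = Mul(Rational(-1, 2), Add(17, -2)) = Mul(Rational(-1, 2), 15) = Rational(-15, 2) ≈ -7.5000)
Function('a')(r) = 1
Pow(Add(Mul(Function('a')(O), Pow(x, -1)), 31), 2) = Pow(Add(Mul(1, Pow(Rational(-15, 2), -1)), 31), 2) = Pow(Add(Mul(1, Rational(-2, 15)), 31), 2) = Pow(Add(Rational(-2, 15), 31), 2) = Pow(Rational(463, 15), 2) = Rational(214369, 225)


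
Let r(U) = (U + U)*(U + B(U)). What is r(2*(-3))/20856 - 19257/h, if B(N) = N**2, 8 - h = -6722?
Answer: -16835283/5848370 ≈ -2.8786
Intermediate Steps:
h = 6730 (h = 8 - 1*(-6722) = 8 + 6722 = 6730)
r(U) = 2*U*(U + U**2) (r(U) = (U + U)*(U + U**2) = (2*U)*(U + U**2) = 2*U*(U + U**2))
r(2*(-3))/20856 - 19257/h = (2*(2*(-3))**2*(1 + 2*(-3)))/20856 - 19257/6730 = (2*(-6)**2*(1 - 6))*(1/20856) - 19257*1/6730 = (2*36*(-5))*(1/20856) - 19257/6730 = -360*1/20856 - 19257/6730 = -15/869 - 19257/6730 = -16835283/5848370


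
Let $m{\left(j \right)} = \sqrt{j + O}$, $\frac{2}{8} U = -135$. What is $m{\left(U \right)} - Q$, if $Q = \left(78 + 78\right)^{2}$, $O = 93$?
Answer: $-24336 + i \sqrt{447} \approx -24336.0 + 21.142 i$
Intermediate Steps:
$U = -540$ ($U = 4 \left(-135\right) = -540$)
$m{\left(j \right)} = \sqrt{93 + j}$ ($m{\left(j \right)} = \sqrt{j + 93} = \sqrt{93 + j}$)
$Q = 24336$ ($Q = 156^{2} = 24336$)
$m{\left(U \right)} - Q = \sqrt{93 - 540} - 24336 = \sqrt{-447} - 24336 = i \sqrt{447} - 24336 = -24336 + i \sqrt{447}$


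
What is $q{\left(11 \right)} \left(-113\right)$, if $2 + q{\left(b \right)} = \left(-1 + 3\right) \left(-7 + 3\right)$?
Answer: $1130$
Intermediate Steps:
$q{\left(b \right)} = -10$ ($q{\left(b \right)} = -2 + \left(-1 + 3\right) \left(-7 + 3\right) = -2 + 2 \left(-4\right) = -2 - 8 = -10$)
$q{\left(11 \right)} \left(-113\right) = \left(-10\right) \left(-113\right) = 1130$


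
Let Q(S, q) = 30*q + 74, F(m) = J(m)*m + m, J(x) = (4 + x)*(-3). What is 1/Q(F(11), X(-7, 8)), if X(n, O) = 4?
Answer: 1/194 ≈ 0.0051546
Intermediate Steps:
J(x) = -12 - 3*x
F(m) = m + m*(-12 - 3*m) (F(m) = (-12 - 3*m)*m + m = m*(-12 - 3*m) + m = m + m*(-12 - 3*m))
Q(S, q) = 74 + 30*q
1/Q(F(11), X(-7, 8)) = 1/(74 + 30*4) = 1/(74 + 120) = 1/194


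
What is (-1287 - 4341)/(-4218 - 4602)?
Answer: 67/105 ≈ 0.63809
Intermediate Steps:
(-1287 - 4341)/(-4218 - 4602) = -5628/(-8820) = -5628*(-1/8820) = 67/105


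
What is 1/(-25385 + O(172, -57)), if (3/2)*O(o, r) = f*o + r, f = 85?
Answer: -3/47029 ≈ -6.3790e-5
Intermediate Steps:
O(o, r) = 2*r/3 + 170*o/3 (O(o, r) = 2*(85*o + r)/3 = 2*(r + 85*o)/3 = 2*r/3 + 170*o/3)
1/(-25385 + O(172, -57)) = 1/(-25385 + ((⅔)*(-57) + (170/3)*172)) = 1/(-25385 + (-38 + 29240/3)) = 1/(-25385 + 29126/3) = 1/(-47029/3) = -3/47029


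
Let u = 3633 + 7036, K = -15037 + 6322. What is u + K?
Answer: 1954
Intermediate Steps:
K = -8715
u = 10669
u + K = 10669 - 8715 = 1954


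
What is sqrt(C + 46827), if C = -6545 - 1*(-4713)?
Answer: sqrt(44995) ≈ 212.12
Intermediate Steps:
C = -1832 (C = -6545 + 4713 = -1832)
sqrt(C + 46827) = sqrt(-1832 + 46827) = sqrt(44995)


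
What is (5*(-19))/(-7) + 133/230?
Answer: 22781/1610 ≈ 14.150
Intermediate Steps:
(5*(-19))/(-7) + 133/230 = -95*(-⅐) + 133*(1/230) = 95/7 + 133/230 = 22781/1610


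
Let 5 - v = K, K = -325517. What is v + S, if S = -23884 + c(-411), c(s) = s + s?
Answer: 300816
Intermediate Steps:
c(s) = 2*s
v = 325522 (v = 5 - 1*(-325517) = 5 + 325517 = 325522)
S = -24706 (S = -23884 + 2*(-411) = -23884 - 822 = -24706)
v + S = 325522 - 24706 = 300816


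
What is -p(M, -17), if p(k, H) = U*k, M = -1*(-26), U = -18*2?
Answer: 936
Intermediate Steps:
U = -36 (U = -1*36 = -36)
M = 26
p(k, H) = -36*k
-p(M, -17) = -(-36)*26 = -1*(-936) = 936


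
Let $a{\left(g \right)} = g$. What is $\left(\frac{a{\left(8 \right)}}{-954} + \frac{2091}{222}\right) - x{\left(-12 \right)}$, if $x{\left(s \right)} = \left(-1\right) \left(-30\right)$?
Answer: $- \frac{726767}{35298} \approx -20.589$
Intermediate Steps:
$x{\left(s \right)} = 30$
$\left(\frac{a{\left(8 \right)}}{-954} + \frac{2091}{222}\right) - x{\left(-12 \right)} = \left(\frac{8}{-954} + \frac{2091}{222}\right) - 30 = \left(8 \left(- \frac{1}{954}\right) + 2091 \cdot \frac{1}{222}\right) - 30 = \left(- \frac{4}{477} + \frac{697}{74}\right) - 30 = \frac{332173}{35298} - 30 = - \frac{726767}{35298}$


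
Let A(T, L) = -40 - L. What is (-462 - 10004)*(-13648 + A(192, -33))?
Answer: 142913230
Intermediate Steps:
(-462 - 10004)*(-13648 + A(192, -33)) = (-462 - 10004)*(-13648 + (-40 - 1*(-33))) = -10466*(-13648 + (-40 + 33)) = -10466*(-13648 - 7) = -10466*(-13655) = 142913230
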